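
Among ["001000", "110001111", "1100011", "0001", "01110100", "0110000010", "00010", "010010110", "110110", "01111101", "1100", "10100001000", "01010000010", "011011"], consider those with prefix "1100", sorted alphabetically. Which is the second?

1100011

Words with prefix "1100", in lexicographic order: "1100", "1100011", "110001111"
Position 2: 1100011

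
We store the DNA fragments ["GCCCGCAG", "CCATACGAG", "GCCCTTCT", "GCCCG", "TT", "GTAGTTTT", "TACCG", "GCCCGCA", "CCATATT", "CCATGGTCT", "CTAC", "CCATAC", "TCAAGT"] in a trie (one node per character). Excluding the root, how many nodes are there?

Insert word by word; a character creates a node only if that edge doesn't already exist:
  "GCCCGCAG" → 8 new (G, C, C, C, G, C, A, G)
  "CCATACGAG" → 9 new (C, C, A, T, A, C, G, A, G)
  "GCCCTTCT" → prefix "GCCC" already present; 4 new (T, T, C, T)
  "GCCCG" → prefix "GCCCG" already present; 0 new (none)
  "TT" → 2 new (T, T)
  "GTAGTTTT" → prefix "G" already present; 7 new (T, A, G, T, T, T, T)
  "TACCG" → prefix "T" already present; 4 new (A, C, C, G)
  "GCCCGCA" → prefix "GCCCGCA" already present; 0 new (none)
  "CCATATT" → prefix "CCATA" already present; 2 new (T, T)
  "CCATGGTCT" → prefix "CCAT" already present; 5 new (G, G, T, C, T)
  "CTAC" → prefix "C" already present; 3 new (T, A, C)
  "CCATAC" → prefix "CCATAC" already present; 0 new (none)
  "TCAAGT" → prefix "T" already present; 5 new (C, A, A, G, T)
Total nodes = 8 + 9 + 4 + 0 + 2 + 7 + 4 + 0 + 2 + 5 + 3 + 0 + 5 = 49

49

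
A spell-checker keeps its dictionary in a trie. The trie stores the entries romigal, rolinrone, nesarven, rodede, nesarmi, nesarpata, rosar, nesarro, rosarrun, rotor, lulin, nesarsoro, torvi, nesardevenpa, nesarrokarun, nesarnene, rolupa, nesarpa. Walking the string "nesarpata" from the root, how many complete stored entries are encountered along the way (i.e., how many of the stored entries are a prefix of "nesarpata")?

Check each prefix of "nesarpata" against the stored set — each match is an end-marker on the path.
Prefixes of the query that are stored words: "nesarpa", "nesarpata"
Count: 2

2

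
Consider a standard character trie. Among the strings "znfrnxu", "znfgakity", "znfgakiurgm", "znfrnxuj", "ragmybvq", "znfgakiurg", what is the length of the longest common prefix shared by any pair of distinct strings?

Equivalently: take the maximum, over all pairs, of their longest common prefix length.
e.g. "znfgakiurg" and "znfgakiurgm" share the prefix "znfgakiurg" of length 10; no pair shares a longer one.
Longest shared-prefix length: 10

10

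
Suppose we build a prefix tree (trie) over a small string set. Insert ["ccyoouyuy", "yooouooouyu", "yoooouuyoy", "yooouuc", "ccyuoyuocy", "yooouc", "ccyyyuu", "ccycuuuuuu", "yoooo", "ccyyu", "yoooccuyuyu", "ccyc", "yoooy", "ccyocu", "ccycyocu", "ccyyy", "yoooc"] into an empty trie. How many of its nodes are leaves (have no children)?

13

Leaves are exactly the stored words that no other stored word extends.
Those words: "ccycuuuuuu", "ccycyocu", "ccyocu", "ccyoouyuy", "ccyuoyuocy", "ccyyu", "ccyyyuu", "yoooccuyuyu", "yoooouuyoy", "yooouc", "yooouooouyu", "yooouuc", "yoooy"
Leaf count: 13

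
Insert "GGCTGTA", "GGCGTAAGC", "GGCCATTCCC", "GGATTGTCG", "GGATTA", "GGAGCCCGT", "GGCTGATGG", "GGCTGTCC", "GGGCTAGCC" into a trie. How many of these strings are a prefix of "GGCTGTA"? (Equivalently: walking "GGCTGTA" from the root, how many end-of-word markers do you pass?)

1

Walk "GGCTGTA" from the root; an end-of-word marker is hit whenever a stored word is a prefix of "GGCTGTA".
Prefixes of the query that are stored words: "GGCTGTA"
Count: 1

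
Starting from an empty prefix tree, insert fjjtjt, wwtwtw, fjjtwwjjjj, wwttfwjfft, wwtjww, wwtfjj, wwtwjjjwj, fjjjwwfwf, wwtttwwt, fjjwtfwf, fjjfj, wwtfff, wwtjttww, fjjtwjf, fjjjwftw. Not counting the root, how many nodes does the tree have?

Count nodes per top-level branch (shared prefixes stored once):
  'f'-branch (fjjfj, fjjjwftw, fjjjwwfwf, fjjtjt, fjjtwjf, fjjtwwjjjj, fjjwtfwf): 30 nodes
  'w'-branch (wwtfff, wwtfjj, wwtjttww, wwtjww, wwttfwjfft, wwtttwwt, wwtwjjjwj, wwtwtw): 34 nodes
Sum: 64

64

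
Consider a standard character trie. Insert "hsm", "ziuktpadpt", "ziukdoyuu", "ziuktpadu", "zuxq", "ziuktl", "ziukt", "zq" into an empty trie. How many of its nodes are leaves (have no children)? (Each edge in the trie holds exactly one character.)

7

A leaf is a node with no children — equivalently, the end of a word that is not a proper prefix of any other stored word.
Those words: "hsm", "ziukdoyuu", "ziuktl", "ziuktpadpt", "ziuktpadu", "zq", "zuxq"
Leaf count: 7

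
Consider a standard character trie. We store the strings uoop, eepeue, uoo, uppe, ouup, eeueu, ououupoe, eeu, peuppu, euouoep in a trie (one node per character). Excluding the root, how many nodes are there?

Insert word by word; a character creates a node only if that edge doesn't already exist:
  "uoop" → 4 new (u, o, o, p)
  "eepeue" → 6 new (e, e, p, e, u, e)
  "uoo" → prefix "uoo" already present; 0 new (none)
  "uppe" → prefix "u" already present; 3 new (p, p, e)
  "ouup" → 4 new (o, u, u, p)
  "eeueu" → prefix "ee" already present; 3 new (u, e, u)
  "ououupoe" → prefix "ou" already present; 6 new (o, u, u, p, o, e)
  "eeu" → prefix "eeu" already present; 0 new (none)
  "peuppu" → 6 new (p, e, u, p, p, u)
  "euouoep" → prefix "e" already present; 6 new (u, o, u, o, e, p)
Total nodes = 4 + 6 + 0 + 3 + 4 + 3 + 6 + 0 + 6 + 6 = 38

38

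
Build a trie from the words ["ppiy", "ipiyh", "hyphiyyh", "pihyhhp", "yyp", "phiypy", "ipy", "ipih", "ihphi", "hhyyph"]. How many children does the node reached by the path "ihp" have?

1

The children of the "ihp" node are the distinct next characters among strings starting with "ihp".
Characters that immediately follow "ihp" among the stored strings: {h}.
That node has 1 child edge.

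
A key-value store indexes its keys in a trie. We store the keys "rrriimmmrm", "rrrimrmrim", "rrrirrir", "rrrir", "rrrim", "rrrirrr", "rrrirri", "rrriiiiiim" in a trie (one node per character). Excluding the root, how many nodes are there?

Trie structure (* marks end of a word):
(root)
└─ r
   └─ r
      └─ r
         └─ i
            ├─ i
            │  ├─ i
            │  │  └─ i
            │  │     └─ i
            │  │        └─ i
            │  │           └─ m *
            │  └─ m
            │     └─ m
            │        └─ m
            │           └─ r
            │              └─ m *
            ├─ m *
            │  └─ r
            │     └─ m
            │        └─ r
            │           └─ i
            │              └─ m *
            └─ r *
               └─ r
                  ├─ i *
                  │  └─ r *
                  └─ r *
Counting every labelled node above: 26.

26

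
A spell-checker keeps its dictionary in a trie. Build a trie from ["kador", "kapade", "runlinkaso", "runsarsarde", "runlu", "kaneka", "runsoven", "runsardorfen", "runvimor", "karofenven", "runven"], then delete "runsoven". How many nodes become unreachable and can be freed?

A node on "runsoven"'s path can go only if nothing else ends at it or branches off below it.
The suffix "oven" (4 nodes) is used only by "runsoven"; the node for "runs" still has the child "a", so pruning stops there.
Nodes removed: 4

4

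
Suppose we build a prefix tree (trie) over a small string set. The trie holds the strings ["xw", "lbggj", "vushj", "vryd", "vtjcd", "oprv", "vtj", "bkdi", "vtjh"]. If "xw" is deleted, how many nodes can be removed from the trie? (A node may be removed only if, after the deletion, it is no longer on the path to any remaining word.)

Walk "xw" from the leaf back toward the root, removing each node that no remaining word uses.
No other word shares any prefix with "xw", so all 2 of its nodes go.
Nodes removed: 2

2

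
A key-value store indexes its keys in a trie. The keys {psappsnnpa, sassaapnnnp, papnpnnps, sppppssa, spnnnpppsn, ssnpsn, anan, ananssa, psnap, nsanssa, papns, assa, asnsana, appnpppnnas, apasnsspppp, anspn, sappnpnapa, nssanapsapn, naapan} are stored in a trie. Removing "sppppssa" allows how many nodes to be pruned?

After clearing the end-marker at "sppppssa", prune upward until reaching a node still needed by another word.
The suffix "pppssa" (6 nodes) is used only by "sppppssa"; the node for "sp" still has the child "n", so pruning stops there.
Nodes removed: 6

6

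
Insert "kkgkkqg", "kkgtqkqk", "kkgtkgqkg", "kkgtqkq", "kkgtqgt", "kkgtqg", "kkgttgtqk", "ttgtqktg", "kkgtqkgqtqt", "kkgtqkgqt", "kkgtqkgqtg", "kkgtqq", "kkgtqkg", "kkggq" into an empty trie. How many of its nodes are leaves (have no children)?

10

Leaves are exactly the stored words that no other stored word extends.
Those words: "kkggq", "kkgkkqg", "kkgtkgqkg", "kkgtqgt", "kkgtqkgqtg", "kkgtqkgqtqt", "kkgtqkqk", "kkgtqq", "kkgttgtqk", "ttgtqktg"
Leaf count: 10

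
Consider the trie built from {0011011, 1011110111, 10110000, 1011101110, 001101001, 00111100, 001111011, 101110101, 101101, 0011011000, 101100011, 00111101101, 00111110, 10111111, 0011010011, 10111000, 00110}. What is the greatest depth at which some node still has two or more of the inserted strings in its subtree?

9

The deepest shared node is where two words last agree before diverging.
e.g. "001101001" and "0011010011" share the prefix "001101001" of length 9; no pair shares a longer one.
Longest shared-prefix length: 9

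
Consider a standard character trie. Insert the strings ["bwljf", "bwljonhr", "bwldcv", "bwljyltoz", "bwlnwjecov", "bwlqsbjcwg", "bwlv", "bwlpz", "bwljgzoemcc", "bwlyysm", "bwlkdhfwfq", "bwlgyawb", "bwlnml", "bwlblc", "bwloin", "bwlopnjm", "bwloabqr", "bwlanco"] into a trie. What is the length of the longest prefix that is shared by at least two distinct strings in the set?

4

The deepest shared node is where two words last agree before diverging.
"bwljf" and "bwljgzoemcc" agree on "bwlj" (4 characters) before diverging; nothing deeper is shared.
Longest shared-prefix length: 4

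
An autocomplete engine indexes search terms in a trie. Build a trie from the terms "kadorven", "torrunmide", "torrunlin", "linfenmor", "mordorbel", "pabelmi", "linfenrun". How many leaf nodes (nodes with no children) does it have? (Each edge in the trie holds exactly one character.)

7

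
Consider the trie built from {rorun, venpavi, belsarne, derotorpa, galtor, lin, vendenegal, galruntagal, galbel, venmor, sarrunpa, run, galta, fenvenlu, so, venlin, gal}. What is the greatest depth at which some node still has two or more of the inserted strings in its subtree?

4

The deepest shared node is where two words last agree before diverging.
e.g. "galta" and "galtor" share the prefix "galt" of length 4; no pair shares a longer one.
Longest shared-prefix length: 4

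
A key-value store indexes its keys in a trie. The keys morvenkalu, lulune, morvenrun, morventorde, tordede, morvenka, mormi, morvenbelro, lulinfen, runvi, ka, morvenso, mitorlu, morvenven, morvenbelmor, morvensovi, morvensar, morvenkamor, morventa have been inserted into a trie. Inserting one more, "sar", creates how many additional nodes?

"sar" shares no prefix with any stored word, so all 3 characters open new nodes.
3 − 0 = 3 new nodes.

3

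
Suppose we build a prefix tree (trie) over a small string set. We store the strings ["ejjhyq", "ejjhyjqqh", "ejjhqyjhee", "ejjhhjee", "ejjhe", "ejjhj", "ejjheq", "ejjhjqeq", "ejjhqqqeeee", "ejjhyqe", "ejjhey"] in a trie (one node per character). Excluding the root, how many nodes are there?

Trace insertions, counting only characters that open a new branch:
  "ejjhyq" → 6 new (e, j, j, h, y, q)
  "ejjhyjqqh" → prefix "ejjhy" already present; 4 new (j, q, q, h)
  "ejjhqyjhee" → prefix "ejjh" already present; 6 new (q, y, j, h, e, e)
  "ejjhhjee" → prefix "ejjh" already present; 4 new (h, j, e, e)
  "ejjhe" → prefix "ejjh" already present; 1 new (e)
  "ejjhj" → prefix "ejjh" already present; 1 new (j)
  "ejjheq" → prefix "ejjhe" already present; 1 new (q)
  "ejjhjqeq" → prefix "ejjhj" already present; 3 new (q, e, q)
  "ejjhqqqeeee" → prefix "ejjhq" already present; 6 new (q, q, e, e, e, e)
  "ejjhyqe" → prefix "ejjhyq" already present; 1 new (e)
  "ejjhey" → prefix "ejjhe" already present; 1 new (y)
Total nodes = 6 + 4 + 6 + 4 + 1 + 1 + 1 + 3 + 6 + 1 + 1 = 34

34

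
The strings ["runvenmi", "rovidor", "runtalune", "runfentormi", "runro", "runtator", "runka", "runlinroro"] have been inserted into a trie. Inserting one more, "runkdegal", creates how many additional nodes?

Walking "runkdegal" from the root, the first 4 characters ("runk") follow existing edges; "d" is the first miss.
Each of the 5 remaining characters creates one node.

5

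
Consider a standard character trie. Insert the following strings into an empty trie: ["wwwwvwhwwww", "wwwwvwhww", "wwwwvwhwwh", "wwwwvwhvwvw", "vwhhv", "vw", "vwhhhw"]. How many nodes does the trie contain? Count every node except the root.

23

For each word, the new-node count is its length minus the longest prefix already in the trie:
  "wwwwvwhwwww" → 11 new (w, w, w, w, v, w, h, w, w, w, w)
  "wwwwvwhww" → prefix "wwwwvwhww" already present; 0 new (none)
  "wwwwvwhwwh" → prefix "wwwwvwhww" already present; 1 new (h)
  "wwwwvwhvwvw" → prefix "wwwwvwh" already present; 4 new (v, w, v, w)
  "vwhhv" → 5 new (v, w, h, h, v)
  "vw" → prefix "vw" already present; 0 new (none)
  "vwhhhw" → prefix "vwhh" already present; 2 new (h, w)
Total nodes = 11 + 0 + 1 + 4 + 5 + 0 + 2 = 23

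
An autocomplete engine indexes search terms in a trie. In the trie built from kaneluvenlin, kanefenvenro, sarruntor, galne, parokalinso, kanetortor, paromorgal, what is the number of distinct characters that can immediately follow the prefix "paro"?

2

Follow the path "paro" to its node, then look at its outgoing edges.
Characters that immediately follow "paro" among the stored strings: {k, m}.
That node has 2 child edges.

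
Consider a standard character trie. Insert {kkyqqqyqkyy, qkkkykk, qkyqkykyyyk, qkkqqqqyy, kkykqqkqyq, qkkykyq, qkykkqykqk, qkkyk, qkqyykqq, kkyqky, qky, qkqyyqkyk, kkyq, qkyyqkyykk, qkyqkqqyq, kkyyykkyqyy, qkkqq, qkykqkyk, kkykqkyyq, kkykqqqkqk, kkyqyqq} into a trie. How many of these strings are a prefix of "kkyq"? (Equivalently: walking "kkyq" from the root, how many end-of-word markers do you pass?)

Traverse "kkyq" character by character; count nodes along the way that are marked as word ends.
Prefixes of the query that are stored words: "kkyq"
Count: 1

1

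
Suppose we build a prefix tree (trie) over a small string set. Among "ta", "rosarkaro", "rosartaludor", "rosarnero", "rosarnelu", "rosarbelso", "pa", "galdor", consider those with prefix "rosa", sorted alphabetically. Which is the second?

rosarkaro

DFS of the "rosa" subtree visits, in order: "rosarbelso", "rosarkaro", "rosarnelu", "rosarnero", "rosartaludor"
Position 2: rosarkaro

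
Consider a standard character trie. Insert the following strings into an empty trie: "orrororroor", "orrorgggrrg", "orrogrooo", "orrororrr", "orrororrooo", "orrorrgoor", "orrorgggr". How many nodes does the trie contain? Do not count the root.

29

Trie structure (* marks end of a word):
(root)
└─ o
   └─ r
      └─ r
         └─ o
            ├─ g
            │  └─ r
            │     └─ o
            │        └─ o
            │           └─ o *
            └─ r
               ├─ g
               │  └─ g
               │     └─ g
               │        └─ r *
               │           └─ r
               │              └─ g *
               ├─ o
               │  └─ r
               │     └─ r
               │        ├─ o
               │        │  └─ o
               │        │     ├─ o *
               │        │     └─ r *
               │        └─ r *
               └─ r
                  └─ g
                     └─ o
                        └─ o
                           └─ r *
Counting every labelled node above: 29.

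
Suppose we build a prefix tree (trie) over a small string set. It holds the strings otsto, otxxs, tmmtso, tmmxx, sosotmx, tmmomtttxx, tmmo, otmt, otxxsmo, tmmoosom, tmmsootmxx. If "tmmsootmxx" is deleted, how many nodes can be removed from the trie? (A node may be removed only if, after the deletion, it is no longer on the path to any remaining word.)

After clearing the end-marker at "tmmsootmxx", prune upward until reaching a node still needed by another word.
The suffix "sootmxx" (7 nodes) is used only by "tmmsootmxx"; the node for "tmm" still has the child "t", so pruning stops there.
Nodes removed: 7

7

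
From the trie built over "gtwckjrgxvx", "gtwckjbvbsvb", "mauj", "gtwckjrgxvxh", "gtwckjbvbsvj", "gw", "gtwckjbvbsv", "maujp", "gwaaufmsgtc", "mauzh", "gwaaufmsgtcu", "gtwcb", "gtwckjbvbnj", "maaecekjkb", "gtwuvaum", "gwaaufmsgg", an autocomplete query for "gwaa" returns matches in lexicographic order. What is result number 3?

gwaaufmsgtcu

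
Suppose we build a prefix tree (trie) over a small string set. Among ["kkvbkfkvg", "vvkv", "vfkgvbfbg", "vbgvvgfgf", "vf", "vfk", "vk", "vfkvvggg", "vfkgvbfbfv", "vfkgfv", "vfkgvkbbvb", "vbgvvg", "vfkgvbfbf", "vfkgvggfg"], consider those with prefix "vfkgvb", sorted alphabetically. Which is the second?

vfkgvbfbfv

Filter for "vfkgvb…" and sort: "vfkgvbfbf", "vfkgvbfbfv", "vfkgvbfbg"
Position 2: vfkgvbfbfv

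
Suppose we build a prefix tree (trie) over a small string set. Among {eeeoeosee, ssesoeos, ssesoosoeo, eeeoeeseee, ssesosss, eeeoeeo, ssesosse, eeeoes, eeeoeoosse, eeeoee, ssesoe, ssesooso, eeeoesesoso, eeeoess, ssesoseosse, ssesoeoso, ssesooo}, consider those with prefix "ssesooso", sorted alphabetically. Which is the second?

ssesoosoeo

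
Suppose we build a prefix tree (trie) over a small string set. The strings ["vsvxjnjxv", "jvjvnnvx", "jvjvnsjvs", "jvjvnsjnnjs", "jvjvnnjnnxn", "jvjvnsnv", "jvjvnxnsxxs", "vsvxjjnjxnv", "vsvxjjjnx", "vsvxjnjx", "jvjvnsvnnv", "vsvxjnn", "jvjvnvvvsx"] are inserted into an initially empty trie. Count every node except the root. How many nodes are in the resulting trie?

Insert word by word; a character creates a node only if that edge doesn't already exist:
  "vsvxjnjxv" → 9 new (v, s, v, x, j, n, j, x, v)
  "jvjvnnvx" → 8 new (j, v, j, v, n, n, v, x)
  "jvjvnsjvs" → prefix "jvjvn" already present; 4 new (s, j, v, s)
  "jvjvnsjnnjs" → prefix "jvjvnsj" already present; 4 new (n, n, j, s)
  "jvjvnnjnnxn" → prefix "jvjvnn" already present; 5 new (j, n, n, x, n)
  "jvjvnsnv" → prefix "jvjvns" already present; 2 new (n, v)
  "jvjvnxnsxxs" → prefix "jvjvn" already present; 6 new (x, n, s, x, x, s)
  "vsvxjjnjxnv" → prefix "vsvxj" already present; 6 new (j, n, j, x, n, v)
  "vsvxjjjnx" → prefix "vsvxjj" already present; 3 new (j, n, x)
  "vsvxjnjx" → prefix "vsvxjnjx" already present; 0 new (none)
  "jvjvnsvnnv" → prefix "jvjvns" already present; 4 new (v, n, n, v)
  "vsvxjnn" → prefix "vsvxjn" already present; 1 new (n)
  "jvjvnvvvsx" → prefix "jvjvn" already present; 5 new (v, v, v, s, x)
Total nodes = 9 + 8 + 4 + 4 + 5 + 2 + 6 + 6 + 3 + 0 + 4 + 1 + 5 = 57

57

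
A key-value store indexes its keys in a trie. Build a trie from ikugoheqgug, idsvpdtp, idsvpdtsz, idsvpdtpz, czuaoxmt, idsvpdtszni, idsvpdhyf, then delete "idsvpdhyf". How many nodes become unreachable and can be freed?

3

Walk "idsvpdhyf" from the leaf back toward the root, removing each node that no remaining word uses.
The suffix "hyf" (3 nodes) is used only by "idsvpdhyf"; the node for "idsvpd" still has the child "t", so pruning stops there.
Nodes removed: 3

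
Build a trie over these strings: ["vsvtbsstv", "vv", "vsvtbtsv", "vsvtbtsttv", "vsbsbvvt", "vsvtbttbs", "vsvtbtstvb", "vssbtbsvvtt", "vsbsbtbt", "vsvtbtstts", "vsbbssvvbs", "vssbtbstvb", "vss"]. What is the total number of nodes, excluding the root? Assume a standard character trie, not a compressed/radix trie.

50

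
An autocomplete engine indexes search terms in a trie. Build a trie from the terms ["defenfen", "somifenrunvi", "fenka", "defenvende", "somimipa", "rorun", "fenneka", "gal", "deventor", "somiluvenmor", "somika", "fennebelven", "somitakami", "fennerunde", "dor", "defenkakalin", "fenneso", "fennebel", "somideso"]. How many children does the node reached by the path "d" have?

2

The children of the "d" node are the distinct next characters among strings starting with "d".
Characters that immediately follow "d" among the stored strings: {e, o}.
That node has 2 child edges.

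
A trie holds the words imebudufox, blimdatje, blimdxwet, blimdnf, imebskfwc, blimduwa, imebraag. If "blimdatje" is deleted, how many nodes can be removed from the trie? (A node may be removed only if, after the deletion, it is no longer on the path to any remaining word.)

4

After clearing the end-marker at "blimdatje", prune upward until reaching a node still needed by another word.
The suffix "atje" (4 nodes) is used only by "blimdatje"; the node for "blimd" still has the child "x", so pruning stops there.
Nodes removed: 4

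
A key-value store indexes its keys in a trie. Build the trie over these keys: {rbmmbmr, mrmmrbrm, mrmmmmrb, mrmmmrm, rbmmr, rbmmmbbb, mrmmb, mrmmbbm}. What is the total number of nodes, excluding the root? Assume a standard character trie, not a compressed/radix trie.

Trie structure (* marks end of a word):
(root)
├─ m
│  └─ r
│     └─ m
│        └─ m
│           ├─ b *
│           │  └─ b
│           │     └─ m *
│           ├─ m
│           │  ├─ m
│           │  │  └─ r
│           │  │     └─ b *
│           │  └─ r
│           │     └─ m *
│           └─ r
│              └─ b
│                 └─ r
│                    └─ m *
└─ r
   └─ b
      └─ m
         └─ m
            ├─ b
            │  └─ m
            │     └─ r *
            ├─ m
            │  └─ b
            │     └─ b
            │        └─ b *
            └─ r *
Counting every labelled node above: 29.

29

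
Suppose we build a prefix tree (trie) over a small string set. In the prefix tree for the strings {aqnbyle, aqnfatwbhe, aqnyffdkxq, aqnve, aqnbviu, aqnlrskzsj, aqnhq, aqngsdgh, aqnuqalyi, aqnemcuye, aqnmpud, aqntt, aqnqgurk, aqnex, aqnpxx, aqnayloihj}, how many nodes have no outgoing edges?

A leaf is a node with no children — equivalently, the end of a word that is not a proper prefix of any other stored word.
Those words: "aqnayloihj", "aqnbviu", "aqnbyle", "aqnemcuye", "aqnex", "aqnfatwbhe", "aqngsdgh", "aqnhq", "aqnlrskzsj", "aqnmpud", "aqnpxx", "aqnqgurk", "aqntt", "aqnuqalyi", "aqnve", "aqnyffdkxq"
Leaf count: 16

16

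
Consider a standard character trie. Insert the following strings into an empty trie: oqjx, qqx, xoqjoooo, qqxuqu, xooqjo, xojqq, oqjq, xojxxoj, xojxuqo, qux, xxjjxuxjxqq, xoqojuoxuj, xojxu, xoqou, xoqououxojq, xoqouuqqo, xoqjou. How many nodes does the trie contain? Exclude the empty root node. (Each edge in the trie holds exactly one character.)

64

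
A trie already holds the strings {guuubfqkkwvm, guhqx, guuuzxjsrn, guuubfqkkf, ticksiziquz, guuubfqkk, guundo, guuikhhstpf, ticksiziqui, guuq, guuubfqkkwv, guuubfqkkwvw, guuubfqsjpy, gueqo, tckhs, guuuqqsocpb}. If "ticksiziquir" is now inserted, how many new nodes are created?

1

"ticksiziqui" is already a path in the trie; the remaining "r" must be added.
Each of the 1 remaining characters creates one node.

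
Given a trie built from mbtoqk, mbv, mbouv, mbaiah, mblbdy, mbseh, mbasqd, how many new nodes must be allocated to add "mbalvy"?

3

"mba" is already a path in the trie; the remaining "lvy" must be added.
New nodes needed: |"mbalvy"| − 3 = 6 − 3 = 3.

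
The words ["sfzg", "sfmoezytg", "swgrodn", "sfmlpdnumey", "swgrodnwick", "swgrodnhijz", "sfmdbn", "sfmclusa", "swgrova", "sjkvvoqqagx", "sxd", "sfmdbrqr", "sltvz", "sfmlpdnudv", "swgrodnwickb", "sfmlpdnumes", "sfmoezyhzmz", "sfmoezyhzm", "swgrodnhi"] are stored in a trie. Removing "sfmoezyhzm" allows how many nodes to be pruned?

Walk "sfmoezyhzm" from the leaf back toward the root, removing each node that no remaining word uses.
Every node on "sfmoezyhzm" is still needed (e.g. by "sfmoezyhzmz"), so nothing is freed.
Nodes removed: 0

0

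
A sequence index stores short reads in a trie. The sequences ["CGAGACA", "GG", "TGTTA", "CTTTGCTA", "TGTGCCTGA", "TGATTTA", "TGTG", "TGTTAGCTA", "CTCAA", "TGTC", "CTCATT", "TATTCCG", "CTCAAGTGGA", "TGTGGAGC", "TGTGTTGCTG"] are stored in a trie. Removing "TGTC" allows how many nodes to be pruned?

1

A node on "TGTC"'s path can go only if nothing else ends at it or branches off below it.
The suffix "C" (1 node) is used only by "TGTC"; the node for "TGT" still has the child "T", so pruning stops there.
Nodes removed: 1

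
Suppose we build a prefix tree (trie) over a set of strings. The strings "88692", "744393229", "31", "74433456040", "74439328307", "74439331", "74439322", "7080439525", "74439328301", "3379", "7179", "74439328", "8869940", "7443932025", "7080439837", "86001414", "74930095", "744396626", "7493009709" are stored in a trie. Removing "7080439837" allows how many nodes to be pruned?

3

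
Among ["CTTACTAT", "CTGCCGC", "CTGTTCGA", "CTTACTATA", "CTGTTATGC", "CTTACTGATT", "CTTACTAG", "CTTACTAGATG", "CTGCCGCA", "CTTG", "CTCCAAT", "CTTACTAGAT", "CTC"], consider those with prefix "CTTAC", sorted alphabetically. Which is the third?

CTTACTAGATG

Filter for "CTTAC…" and sort: "CTTACTAG", "CTTACTAGAT", "CTTACTAGATG", "CTTACTAT", "CTTACTATA", "CTTACTGATT"
The 3rd is CTTACTAGATG.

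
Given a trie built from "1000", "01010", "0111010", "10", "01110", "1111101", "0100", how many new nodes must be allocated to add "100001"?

2

Walking "100001" from the root, the first 4 characters ("1000") follow existing edges; "0" is the first miss.
New nodes needed: |"100001"| − 4 = 6 − 4 = 2.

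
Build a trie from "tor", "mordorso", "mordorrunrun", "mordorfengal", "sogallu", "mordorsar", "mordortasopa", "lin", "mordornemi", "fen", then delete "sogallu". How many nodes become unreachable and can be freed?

Walk "sogallu" from the leaf back toward the root, removing each node that no remaining word uses.
No other word shares any prefix with "sogallu", so all 7 of its nodes go.
Nodes removed: 7

7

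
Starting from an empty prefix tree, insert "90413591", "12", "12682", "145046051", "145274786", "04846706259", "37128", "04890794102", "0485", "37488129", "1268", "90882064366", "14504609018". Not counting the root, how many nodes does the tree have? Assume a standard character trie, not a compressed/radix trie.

Trace insertions, counting only characters that open a new branch:
  "90413591" → 8 new (9, 0, 4, 1, 3, 5, 9, 1)
  "12" → 2 new (1, 2)
  "12682" → prefix "12" already present; 3 new (6, 8, 2)
  "145046051" → prefix "1" already present; 8 new (4, 5, 0, 4, 6, 0, 5, 1)
  "145274786" → prefix "145" already present; 6 new (2, 7, 4, 7, 8, 6)
  "04846706259" → 11 new (0, 4, 8, 4, 6, 7, 0, 6, 2, 5, 9)
  "37128" → 5 new (3, 7, 1, 2, 8)
  "04890794102" → prefix "048" already present; 8 new (9, 0, 7, 9, 4, 1, 0, 2)
  "0485" → prefix "048" already present; 1 new (5)
  "37488129" → prefix "37" already present; 6 new (4, 8, 8, 1, 2, 9)
  "1268" → prefix "1268" already present; 0 new (none)
  "90882064366" → prefix "90" already present; 9 new (8, 8, 2, 0, 6, 4, 3, 6, 6)
  "14504609018" → prefix "1450460" already present; 4 new (9, 0, 1, 8)
Total nodes = 8 + 2 + 3 + 8 + 6 + 11 + 5 + 8 + 1 + 6 + 0 + 9 + 4 = 71

71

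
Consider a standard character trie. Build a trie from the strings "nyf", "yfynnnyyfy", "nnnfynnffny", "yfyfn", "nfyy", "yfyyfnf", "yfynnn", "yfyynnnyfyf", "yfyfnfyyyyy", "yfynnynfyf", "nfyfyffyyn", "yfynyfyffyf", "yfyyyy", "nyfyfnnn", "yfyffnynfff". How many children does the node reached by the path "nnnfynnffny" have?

0

Follow the path "nnnfynnffny" to its node, then look at its outgoing edges.
No stored string extends past "nnnfynnffny".
That node has 0 child edges.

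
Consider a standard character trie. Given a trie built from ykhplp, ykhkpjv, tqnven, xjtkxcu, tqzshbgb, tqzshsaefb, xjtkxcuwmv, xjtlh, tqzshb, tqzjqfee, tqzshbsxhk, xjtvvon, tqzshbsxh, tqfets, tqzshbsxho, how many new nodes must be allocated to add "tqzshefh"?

The longest prefix of "tqzshefh" already in the trie is "tqzsh" (length 5).
New nodes needed: |"tqzshefh"| − 5 = 8 − 5 = 3.

3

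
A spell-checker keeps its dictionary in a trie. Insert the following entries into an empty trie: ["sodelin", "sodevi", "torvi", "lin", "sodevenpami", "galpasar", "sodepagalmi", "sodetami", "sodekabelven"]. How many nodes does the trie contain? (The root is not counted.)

50

Count nodes per top-level branch (shared prefixes stored once):
  'g'-branch (galpasar): 8 nodes
  'l'-branch (lin): 3 nodes
  's'-branch (sodekabelven, sodelin, sodepagalmi, sodetami, sodevenpami, sodevi): 34 nodes
  't'-branch (torvi): 5 nodes
Sum: 50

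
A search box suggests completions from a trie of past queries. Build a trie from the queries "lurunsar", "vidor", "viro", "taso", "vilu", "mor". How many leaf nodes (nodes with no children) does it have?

6

A leaf is a node with no children — equivalently, the end of a word that is not a proper prefix of any other stored word.
Those words: "lurunsar", "mor", "taso", "vidor", "vilu", "viro"
Leaf count: 6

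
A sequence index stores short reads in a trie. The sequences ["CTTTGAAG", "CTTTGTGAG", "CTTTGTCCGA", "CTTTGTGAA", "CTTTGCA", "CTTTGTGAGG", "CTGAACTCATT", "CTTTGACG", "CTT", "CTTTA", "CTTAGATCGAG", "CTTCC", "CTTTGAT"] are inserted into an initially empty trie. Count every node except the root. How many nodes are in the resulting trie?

43

Count nodes per top-level branch (shared prefixes stored once):
  'C'-branch (CTGAACTCATT, CTT, CTTAGATCGAG, CTTCC, CTTTA, CTTTGAAG, CTTTGACG, CTTTGAT, CTTTGCA, CTTTGTCCGA, CTTTGTGAA, CTTTGTGAG, CTTTGTGAGG): 43 nodes
Sum: 43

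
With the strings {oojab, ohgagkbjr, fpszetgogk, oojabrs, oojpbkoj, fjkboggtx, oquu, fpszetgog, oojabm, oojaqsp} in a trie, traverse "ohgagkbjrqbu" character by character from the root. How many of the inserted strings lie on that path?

1

Traverse "ohgagkbjrqbu" character by character; count nodes along the way that are marked as word ends.
Prefixes of the query that are stored words: "ohgagkbjr"
Count: 1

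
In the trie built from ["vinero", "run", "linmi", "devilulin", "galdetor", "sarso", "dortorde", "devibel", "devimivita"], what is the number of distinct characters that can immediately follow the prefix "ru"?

1

The children of the "ru" node are the distinct next characters among strings starting with "ru".
Distinct next characters after "ru": n.
That node has 1 child edge.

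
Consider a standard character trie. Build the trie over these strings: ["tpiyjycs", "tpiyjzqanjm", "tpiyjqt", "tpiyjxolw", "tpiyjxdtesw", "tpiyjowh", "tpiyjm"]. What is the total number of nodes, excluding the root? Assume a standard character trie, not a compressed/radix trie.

For each word, the new-node count is its length minus the longest prefix already in the trie:
  "tpiyjycs" → 8 new (t, p, i, y, j, y, c, s)
  "tpiyjzqanjm" → prefix "tpiyj" already present; 6 new (z, q, a, n, j, m)
  "tpiyjqt" → prefix "tpiyj" already present; 2 new (q, t)
  "tpiyjxolw" → prefix "tpiyj" already present; 4 new (x, o, l, w)
  "tpiyjxdtesw" → prefix "tpiyjx" already present; 5 new (d, t, e, s, w)
  "tpiyjowh" → prefix "tpiyj" already present; 3 new (o, w, h)
  "tpiyjm" → prefix "tpiyj" already present; 1 new (m)
Total nodes = 8 + 6 + 2 + 4 + 5 + 3 + 1 = 29

29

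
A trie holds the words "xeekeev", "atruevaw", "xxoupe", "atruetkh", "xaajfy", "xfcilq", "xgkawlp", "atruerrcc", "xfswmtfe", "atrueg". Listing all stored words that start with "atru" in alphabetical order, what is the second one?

Filter for "atru…" and sort: "atrueg", "atruerrcc", "atruetkh", "atruevaw"
Position 2: atruerrcc

atruerrcc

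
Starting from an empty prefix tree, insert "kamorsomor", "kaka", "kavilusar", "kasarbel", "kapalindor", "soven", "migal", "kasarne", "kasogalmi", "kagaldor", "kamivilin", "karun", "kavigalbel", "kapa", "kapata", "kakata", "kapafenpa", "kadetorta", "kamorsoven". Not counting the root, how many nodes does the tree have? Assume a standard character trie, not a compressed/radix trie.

91

Count nodes per top-level branch (shared prefixes stored once):
  'k'-branch (kadetorta, kagaldor, kaka, kakata, kamivilin, kamorsomor, kamorsoven, kapa, kapafenpa, kapalindor, kapata, karun, kasarbel, kasarne, kasogalmi, kavigalbel, kavilusar): 81 nodes
  'm'-branch (migal): 5 nodes
  's'-branch (soven): 5 nodes
Sum: 91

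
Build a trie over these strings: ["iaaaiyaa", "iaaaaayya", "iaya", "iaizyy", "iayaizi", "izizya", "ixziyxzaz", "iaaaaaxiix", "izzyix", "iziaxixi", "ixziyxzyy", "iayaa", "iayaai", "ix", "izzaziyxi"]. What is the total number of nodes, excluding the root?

58

Trace insertions, counting only characters that open a new branch:
  "iaaaiyaa" → 8 new (i, a, a, a, i, y, a, a)
  "iaaaaayya" → prefix "iaaa" already present; 5 new (a, a, y, y, a)
  "iaya" → prefix "ia" already present; 2 new (y, a)
  "iaizyy" → prefix "ia" already present; 4 new (i, z, y, y)
  "iayaizi" → prefix "iaya" already present; 3 new (i, z, i)
  "izizya" → prefix "i" already present; 5 new (z, i, z, y, a)
  "ixziyxzaz" → prefix "i" already present; 8 new (x, z, i, y, x, z, a, z)
  "iaaaaaxiix" → prefix "iaaaaa" already present; 4 new (x, i, i, x)
  "izzyix" → prefix "iz" already present; 4 new (z, y, i, x)
  "iziaxixi" → prefix "izi" already present; 5 new (a, x, i, x, i)
  "ixziyxzyy" → prefix "ixziyxz" already present; 2 new (y, y)
  "iayaa" → prefix "iaya" already present; 1 new (a)
  "iayaai" → prefix "iayaa" already present; 1 new (i)
  "ix" → prefix "ix" already present; 0 new (none)
  "izzaziyxi" → prefix "izz" already present; 6 new (a, z, i, y, x, i)
Total nodes = 8 + 5 + 2 + 4 + 3 + 5 + 8 + 4 + 4 + 5 + 2 + 1 + 1 + 0 + 6 = 58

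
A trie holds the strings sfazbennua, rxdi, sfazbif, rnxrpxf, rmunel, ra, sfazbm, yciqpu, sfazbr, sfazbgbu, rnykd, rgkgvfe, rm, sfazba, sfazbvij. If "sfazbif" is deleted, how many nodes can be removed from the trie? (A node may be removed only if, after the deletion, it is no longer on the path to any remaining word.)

2

A node on "sfazbif"'s path can go only if nothing else ends at it or branches off below it.
The suffix "if" (2 nodes) is used only by "sfazbif"; the node for "sfazb" still has the child "e", so pruning stops there.
Nodes removed: 2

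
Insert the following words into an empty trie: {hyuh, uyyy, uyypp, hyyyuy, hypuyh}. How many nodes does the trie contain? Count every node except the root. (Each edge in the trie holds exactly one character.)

18

Trie structure (* marks end of a word):
(root)
├─ h
│  └─ y
│     ├─ p
│     │  └─ u
│     │     └─ y
│     │        └─ h *
│     ├─ u
│     │  └─ h *
│     └─ y
│        └─ y
│           └─ u
│              └─ y *
└─ u
   └─ y
      └─ y
         ├─ p
         │  └─ p *
         └─ y *
Counting every labelled node above: 18.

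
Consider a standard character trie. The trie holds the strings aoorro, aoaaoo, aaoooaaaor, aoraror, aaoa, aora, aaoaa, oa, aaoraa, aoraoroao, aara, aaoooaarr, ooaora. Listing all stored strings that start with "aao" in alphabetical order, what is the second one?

Filter for "aao…" and sort: "aaoa", "aaoaa", "aaoooaaaor", "aaoooaarr", "aaoraa"
The 2nd is aaoaa.

aaoaa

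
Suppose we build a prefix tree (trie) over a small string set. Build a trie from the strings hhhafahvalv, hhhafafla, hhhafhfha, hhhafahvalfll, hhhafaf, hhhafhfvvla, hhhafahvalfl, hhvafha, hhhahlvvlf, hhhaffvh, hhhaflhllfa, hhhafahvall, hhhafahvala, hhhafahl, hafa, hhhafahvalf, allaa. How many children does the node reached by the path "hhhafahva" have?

1

Walk "hhhafahva" from the root, arriving at one node.
Distinct next characters after "hhhafahva": l.
That node has 1 child edge.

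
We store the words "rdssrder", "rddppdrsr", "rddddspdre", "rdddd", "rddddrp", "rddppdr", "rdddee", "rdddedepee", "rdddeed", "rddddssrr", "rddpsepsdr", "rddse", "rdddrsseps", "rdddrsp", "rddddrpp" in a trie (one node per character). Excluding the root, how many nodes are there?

Count nodes per top-level branch (shared prefixes stored once):
  'r'-branch (rdddd, rddddrp, rddddrpp, rddddspdre, rddddssrr, rdddedepee, rdddee, rdddeed, rdddrsp, rdddrsseps, rddppdr, rddppdrsr, rddpsepsdr, rddse, rdssrder): 51 nodes
Sum: 51

51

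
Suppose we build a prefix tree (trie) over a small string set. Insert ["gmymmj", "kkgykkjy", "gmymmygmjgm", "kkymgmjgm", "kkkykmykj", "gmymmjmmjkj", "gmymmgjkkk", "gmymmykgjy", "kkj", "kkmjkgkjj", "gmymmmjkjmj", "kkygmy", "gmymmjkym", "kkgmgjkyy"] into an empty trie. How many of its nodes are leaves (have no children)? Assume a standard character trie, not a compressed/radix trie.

Leaves are exactly the stored words that no other stored word extends.
Those words: "gmymmgjkkk", "gmymmjkym", "gmymmjmmjkj", "gmymmmjkjmj", "gmymmygmjgm", "gmymmykgjy", "kkgmgjkyy", "kkgykkjy", "kkj", "kkkykmykj", "kkmjkgkjj", "kkygmy", "kkymgmjgm"
Leaf count: 13

13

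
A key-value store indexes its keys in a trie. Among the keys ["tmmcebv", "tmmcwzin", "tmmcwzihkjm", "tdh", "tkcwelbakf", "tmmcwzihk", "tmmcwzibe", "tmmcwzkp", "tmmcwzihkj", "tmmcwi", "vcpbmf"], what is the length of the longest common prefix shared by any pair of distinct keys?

Look for the deepest trie node that still has at least two words in its subtree.
e.g. "tmmcwzihkj" and "tmmcwzihkjm" share the prefix "tmmcwzihkj" of length 10; no pair shares a longer one.
Longest shared-prefix length: 10

10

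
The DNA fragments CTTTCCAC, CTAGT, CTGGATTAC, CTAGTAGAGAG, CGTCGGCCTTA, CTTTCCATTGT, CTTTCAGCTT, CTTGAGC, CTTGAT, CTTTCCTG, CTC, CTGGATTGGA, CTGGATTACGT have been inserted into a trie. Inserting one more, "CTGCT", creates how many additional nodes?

The longest prefix of "CTGCT" already in the trie is "CTG" (length 3).
Each of the 2 remaining characters creates one node.

2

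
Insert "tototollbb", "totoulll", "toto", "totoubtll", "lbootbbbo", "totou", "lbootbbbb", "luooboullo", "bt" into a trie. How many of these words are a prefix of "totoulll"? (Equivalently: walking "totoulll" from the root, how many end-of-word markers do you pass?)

3

Check each prefix of "totoulll" against the stored set — each match is an end-marker on the path.
Prefixes of the query that are stored words: "toto", "totou", "totoulll"
Count: 3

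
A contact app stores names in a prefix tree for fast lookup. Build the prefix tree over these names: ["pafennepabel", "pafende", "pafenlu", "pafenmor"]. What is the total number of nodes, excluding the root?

19

Count nodes per top-level branch (shared prefixes stored once):
  'p'-branch (pafende, pafenlu, pafenmor, pafennepabel): 19 nodes
Sum: 19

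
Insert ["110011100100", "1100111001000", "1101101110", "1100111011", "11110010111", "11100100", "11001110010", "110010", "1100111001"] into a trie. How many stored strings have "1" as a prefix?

9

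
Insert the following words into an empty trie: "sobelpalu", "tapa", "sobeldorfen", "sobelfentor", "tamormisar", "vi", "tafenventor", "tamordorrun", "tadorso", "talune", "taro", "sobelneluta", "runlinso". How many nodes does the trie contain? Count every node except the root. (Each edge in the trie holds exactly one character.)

75

For each word, the new-node count is its length minus the longest prefix already in the trie:
  "sobelpalu" → 9 new (s, o, b, e, l, p, a, l, u)
  "tapa" → 4 new (t, a, p, a)
  "sobeldorfen" → prefix "sobel" already present; 6 new (d, o, r, f, e, n)
  "sobelfentor" → prefix "sobel" already present; 6 new (f, e, n, t, o, r)
  "tamormisar" → prefix "ta" already present; 8 new (m, o, r, m, i, s, a, r)
  "vi" → 2 new (v, i)
  "tafenventor" → prefix "ta" already present; 9 new (f, e, n, v, e, n, t, o, r)
  "tamordorrun" → prefix "tamor" already present; 6 new (d, o, r, r, u, n)
  "tadorso" → prefix "ta" already present; 5 new (d, o, r, s, o)
  "talune" → prefix "ta" already present; 4 new (l, u, n, e)
  "taro" → prefix "ta" already present; 2 new (r, o)
  "sobelneluta" → prefix "sobel" already present; 6 new (n, e, l, u, t, a)
  "runlinso" → 8 new (r, u, n, l, i, n, s, o)
Total nodes = 9 + 4 + 6 + 6 + 8 + 2 + 9 + 6 + 5 + 4 + 2 + 6 + 8 = 75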